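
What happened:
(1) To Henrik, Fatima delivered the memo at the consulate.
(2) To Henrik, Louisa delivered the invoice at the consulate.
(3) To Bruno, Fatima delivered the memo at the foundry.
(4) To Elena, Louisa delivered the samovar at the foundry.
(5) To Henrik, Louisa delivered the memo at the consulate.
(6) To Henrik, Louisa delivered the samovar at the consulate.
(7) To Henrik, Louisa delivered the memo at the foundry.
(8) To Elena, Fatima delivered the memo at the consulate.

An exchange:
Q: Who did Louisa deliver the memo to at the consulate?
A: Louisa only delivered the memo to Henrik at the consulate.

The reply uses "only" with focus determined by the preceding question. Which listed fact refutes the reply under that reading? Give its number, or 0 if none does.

Answering "Who did ... to ...?" puts focus on the recipient — here, "Henrik".
"Only" then excludes alternative recipients while the background — Louisa as agent and the memo as thing and at the consulate as setting — is held fixed.
No fact keeps Louisa as agent and the memo as thing and at the consulate as setting while changing the recipient; every other fact differs on something backgrounded. The reply stands.
(Fact (2) would refute a reading with focus on the thing — but that is not what the question asks.)

0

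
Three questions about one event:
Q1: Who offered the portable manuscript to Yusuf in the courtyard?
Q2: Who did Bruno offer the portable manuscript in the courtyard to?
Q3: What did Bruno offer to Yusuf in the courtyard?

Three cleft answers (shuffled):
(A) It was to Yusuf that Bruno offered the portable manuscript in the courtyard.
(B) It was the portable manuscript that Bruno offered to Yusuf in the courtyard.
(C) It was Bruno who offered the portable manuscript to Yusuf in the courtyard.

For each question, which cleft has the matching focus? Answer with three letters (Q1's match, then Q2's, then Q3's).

Q1 asks about the subject (agent); cleft (C) focuses "Bruno", which is the subject (agent) — so Q1 → C.
Q2 asks about the recipient; cleft (A) focuses "to Yusuf", which is the recipient — so Q2 → A.
Q3 asks about the direct object; cleft (B) focuses "the portable manuscript", which is the direct object — so Q3 → B.
Mapping: Q1→C, Q2→A, Q3→B.

CAB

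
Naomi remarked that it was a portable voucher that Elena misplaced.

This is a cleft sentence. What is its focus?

In an it-cleft "It was X that/who ...", the clefted constituent X is the focus; the that/who-clause expresses the presupposed open proposition.
Here the focus is "a portable voucher". The backgrounded (presupposed) material includes "Elena".

a portable voucher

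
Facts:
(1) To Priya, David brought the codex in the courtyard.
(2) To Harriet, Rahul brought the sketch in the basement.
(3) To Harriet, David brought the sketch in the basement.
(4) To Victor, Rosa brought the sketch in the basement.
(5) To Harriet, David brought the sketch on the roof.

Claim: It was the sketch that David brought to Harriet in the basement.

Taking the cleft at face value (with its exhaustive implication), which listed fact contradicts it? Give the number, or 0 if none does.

0

Focus of the cleft: "the sketch" (the thing). Presupposed background: agent = David, recipient = Harriet, setting = in the basement.
Exhaustivity: the sketch is the only thing satisfying that background.
Every other fact differs from the presupposition on some backgrounded slot, so none challenges the exhaustivity.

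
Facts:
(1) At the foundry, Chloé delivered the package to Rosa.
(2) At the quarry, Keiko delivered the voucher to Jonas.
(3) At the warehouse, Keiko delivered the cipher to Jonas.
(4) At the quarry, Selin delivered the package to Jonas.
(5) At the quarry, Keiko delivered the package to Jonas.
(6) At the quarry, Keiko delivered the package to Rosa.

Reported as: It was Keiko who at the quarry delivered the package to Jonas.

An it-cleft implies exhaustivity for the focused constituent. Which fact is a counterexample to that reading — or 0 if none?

4

The cleft puts "Keiko" in focus and presupposes the open proposition with the package as thing and Jonas as recipient and at the quarry as setting.
The exhaustive reading says no other agent fits that background.
Fact (4) shares the background but with agent = Selin; exhaustivity is violated.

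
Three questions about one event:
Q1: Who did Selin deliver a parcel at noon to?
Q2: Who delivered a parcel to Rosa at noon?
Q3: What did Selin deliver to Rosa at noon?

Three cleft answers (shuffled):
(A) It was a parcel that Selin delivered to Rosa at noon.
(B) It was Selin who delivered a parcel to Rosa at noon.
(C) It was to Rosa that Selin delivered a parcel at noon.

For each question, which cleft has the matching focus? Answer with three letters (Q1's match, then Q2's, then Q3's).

Q1 asks about the recipient; cleft (C) focuses "to Rosa", which is the recipient — so Q1 → C.
Q2 asks about the subject (agent); cleft (B) focuses "Selin", which is the subject (agent) — so Q2 → B.
Q3 asks about the direct object; cleft (A) focuses "a parcel", which is the direct object — so Q3 → A.
Mapping: Q1→C, Q2→B, Q3→A.

CBA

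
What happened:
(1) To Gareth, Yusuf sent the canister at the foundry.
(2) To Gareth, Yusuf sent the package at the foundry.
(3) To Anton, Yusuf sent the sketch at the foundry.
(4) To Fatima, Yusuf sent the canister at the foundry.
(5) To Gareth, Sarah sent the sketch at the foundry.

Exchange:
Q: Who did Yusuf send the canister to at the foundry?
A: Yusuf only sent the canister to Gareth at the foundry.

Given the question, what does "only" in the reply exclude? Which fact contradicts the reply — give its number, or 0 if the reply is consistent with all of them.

4

The question "Who did ... to ...?" targets the recipient, so in the reply the focus falls on "Gareth".
So "only" ranges over recipients; the rest (agent = Yusuf, thing = the canister, setting = at the foundry) is presupposed.
Fact (4) keeps agent = Yusuf, thing = the canister, setting = at the foundry but has recipient = Fatima; that refutes the reply.
(Fact (2) would refute a reading with focus on the thing — but that is not what the question asks.)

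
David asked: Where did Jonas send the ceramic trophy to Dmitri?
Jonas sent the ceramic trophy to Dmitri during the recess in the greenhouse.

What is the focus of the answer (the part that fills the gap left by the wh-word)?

The wh-word "where" asks about the location.
In the answer, "Jonas", "the ceramic trophy" and "to Dmitri" are given — repeated from the question.
"during the recess" is also new, but it specifies the time, which is not what the question asks about — so it is not the focus.
The constituent filling the location gap is "in the greenhouse"; that is the focus.

in the greenhouse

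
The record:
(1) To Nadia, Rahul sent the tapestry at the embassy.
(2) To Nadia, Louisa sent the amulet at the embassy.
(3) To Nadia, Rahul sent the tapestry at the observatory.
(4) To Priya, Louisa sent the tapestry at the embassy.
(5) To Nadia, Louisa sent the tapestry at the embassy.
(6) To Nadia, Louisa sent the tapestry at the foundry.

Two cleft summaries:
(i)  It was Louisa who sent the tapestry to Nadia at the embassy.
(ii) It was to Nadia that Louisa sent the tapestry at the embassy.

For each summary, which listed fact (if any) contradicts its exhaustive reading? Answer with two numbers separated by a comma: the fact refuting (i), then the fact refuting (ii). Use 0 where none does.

1, 4

Summary (i) focuses "Louisa" (the agent); background the tapestry as thing and Nadia as recipient and at the embassy as setting. Fact (1) matches that background with agent = Rahul — refutes (i).
Summary (ii) focuses "Nadia" (the recipient); background Louisa as agent and the tapestry as thing and at the embassy as setting. Fact (4) matches that background with recipient = Priya — refutes (ii).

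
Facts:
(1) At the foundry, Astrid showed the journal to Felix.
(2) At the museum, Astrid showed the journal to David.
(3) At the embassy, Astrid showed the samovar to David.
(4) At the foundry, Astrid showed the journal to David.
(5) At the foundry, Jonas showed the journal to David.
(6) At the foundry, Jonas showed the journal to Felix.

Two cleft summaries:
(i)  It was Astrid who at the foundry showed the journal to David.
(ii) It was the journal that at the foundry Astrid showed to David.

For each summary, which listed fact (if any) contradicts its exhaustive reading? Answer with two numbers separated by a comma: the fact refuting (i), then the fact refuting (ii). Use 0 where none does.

5, 0

Summary (i) focuses "Astrid" (the agent); background the journal as thing and David as recipient and at the foundry as setting. Fact (5) matches that background with agent = Jonas — refutes (i).
Summary (ii) focuses "the journal" (the thing); background Astrid as agent and David as recipient and at the foundry as setting. No fact matches that background with a different thing, so 0.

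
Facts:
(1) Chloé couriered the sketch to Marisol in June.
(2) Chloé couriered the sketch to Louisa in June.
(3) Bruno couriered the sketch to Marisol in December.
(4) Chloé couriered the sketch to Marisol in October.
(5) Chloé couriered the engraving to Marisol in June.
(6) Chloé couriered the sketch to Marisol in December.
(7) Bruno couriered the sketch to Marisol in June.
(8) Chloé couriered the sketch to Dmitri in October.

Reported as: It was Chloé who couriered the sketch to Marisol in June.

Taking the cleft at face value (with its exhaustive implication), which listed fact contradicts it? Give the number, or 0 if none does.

Focus of the cleft: "Chloé" (the agent). Presupposed background: same thing, recipient, setting (the sketch / Marisol / in June).
The exhaustive reading says no other agent fits that background.
Fact (7) shares the background but with agent = Bruno; exhaustivity is violated.

7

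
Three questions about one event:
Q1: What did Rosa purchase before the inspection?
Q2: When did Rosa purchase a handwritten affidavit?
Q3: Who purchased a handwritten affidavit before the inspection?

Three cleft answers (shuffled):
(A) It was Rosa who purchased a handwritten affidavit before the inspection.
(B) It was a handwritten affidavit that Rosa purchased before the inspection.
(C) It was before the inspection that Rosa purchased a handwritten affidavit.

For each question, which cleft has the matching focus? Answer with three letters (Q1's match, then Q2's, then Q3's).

BCA

Q1 asks about the direct object; cleft (B) focuses "a handwritten affidavit", which is the direct object — so Q1 → B.
Q2 asks about the time; cleft (C) focuses "before the inspection", which is the time — so Q2 → C.
Q3 asks about the subject (agent); cleft (A) focuses "Rosa", which is the subject (agent) — so Q3 → A.
Mapping: Q1→B, Q2→C, Q3→A.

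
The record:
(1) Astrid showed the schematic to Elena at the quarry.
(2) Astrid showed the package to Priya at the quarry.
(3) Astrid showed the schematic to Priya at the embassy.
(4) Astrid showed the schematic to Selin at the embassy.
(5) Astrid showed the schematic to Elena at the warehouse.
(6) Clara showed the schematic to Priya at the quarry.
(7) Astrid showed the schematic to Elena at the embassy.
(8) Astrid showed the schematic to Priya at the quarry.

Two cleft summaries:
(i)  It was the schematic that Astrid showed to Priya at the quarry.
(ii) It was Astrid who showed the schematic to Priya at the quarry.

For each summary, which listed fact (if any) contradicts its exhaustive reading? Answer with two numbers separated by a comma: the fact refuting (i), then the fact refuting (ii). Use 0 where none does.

2, 6

Summary (i) focuses "the schematic" (the thing); background Astrid as agent and Priya as recipient and at the quarry as setting. Fact (2) matches that background with thing = the package — refutes (i).
Summary (ii) focuses "Astrid" (the agent); background the schematic as thing and Priya as recipient and at the quarry as setting. Fact (6) matches that background with agent = Clara — refutes (ii).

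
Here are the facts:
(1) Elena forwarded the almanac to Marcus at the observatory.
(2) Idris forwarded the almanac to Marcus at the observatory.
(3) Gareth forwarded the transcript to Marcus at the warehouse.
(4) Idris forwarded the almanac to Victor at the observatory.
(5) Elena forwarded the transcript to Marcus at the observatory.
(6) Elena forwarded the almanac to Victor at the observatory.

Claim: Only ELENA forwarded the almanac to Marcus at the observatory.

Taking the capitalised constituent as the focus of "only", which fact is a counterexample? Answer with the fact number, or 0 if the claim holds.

2

The capitals mark "Elena" as focus. So "only" rules out other agents, with the rest (same thing, recipient, setting (the almanac / Marcus / at the observatory)) as background.
Fact (2) shares the background but differs in agent (Idris) — a counterexample.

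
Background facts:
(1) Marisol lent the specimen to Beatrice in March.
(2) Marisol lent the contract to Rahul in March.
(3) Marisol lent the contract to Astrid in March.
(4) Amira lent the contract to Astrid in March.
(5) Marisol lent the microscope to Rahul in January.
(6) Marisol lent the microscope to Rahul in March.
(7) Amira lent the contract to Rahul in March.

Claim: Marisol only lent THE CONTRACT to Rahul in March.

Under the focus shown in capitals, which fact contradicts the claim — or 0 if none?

6

Focus (in capitals) is "the contract" — the thing. "Only" excludes alternative things while holding fixed same agent, recipient, setting (Marisol / Rahul / in March).
Fact (6) matches on same agent, recipient, setting (Marisol / Rahul / in March), but has thing = the microscope instead. That refutes the claim.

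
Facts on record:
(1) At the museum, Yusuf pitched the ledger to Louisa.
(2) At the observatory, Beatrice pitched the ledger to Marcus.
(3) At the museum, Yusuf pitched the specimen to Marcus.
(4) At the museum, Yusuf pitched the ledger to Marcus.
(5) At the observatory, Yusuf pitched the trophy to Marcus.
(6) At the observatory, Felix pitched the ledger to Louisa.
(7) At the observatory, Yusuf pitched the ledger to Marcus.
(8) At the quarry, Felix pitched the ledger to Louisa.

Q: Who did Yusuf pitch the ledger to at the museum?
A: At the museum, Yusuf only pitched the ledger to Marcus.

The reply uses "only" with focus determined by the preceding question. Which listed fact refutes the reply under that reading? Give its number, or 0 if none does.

The question "Who did ... to ...?" targets the recipient, so in the reply the focus falls on "Marcus".
"Only" then excludes alternative recipients while the background — same agent, thing, setting (Yusuf / the ledger / at the museum) — is held fixed.
Fact (1) keeps same agent, thing, setting (Yusuf / the ledger / at the museum) but has recipient = Louisa; that refutes the reply.
(Fact (3) would refute a reading with focus on the thing — but that is not what the question asks.)

1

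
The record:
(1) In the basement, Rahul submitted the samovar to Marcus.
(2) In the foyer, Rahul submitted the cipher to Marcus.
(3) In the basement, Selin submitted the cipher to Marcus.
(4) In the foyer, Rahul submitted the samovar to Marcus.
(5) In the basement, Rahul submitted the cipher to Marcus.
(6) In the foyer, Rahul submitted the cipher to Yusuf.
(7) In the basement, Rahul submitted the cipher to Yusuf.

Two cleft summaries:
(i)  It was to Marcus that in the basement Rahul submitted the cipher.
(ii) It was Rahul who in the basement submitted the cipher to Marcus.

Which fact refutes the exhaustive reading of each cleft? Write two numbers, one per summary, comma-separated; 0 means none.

7, 3

(i): focus "Marcus". Looking for same agent, thing, setting (Rahul / the cipher / in the basement) with some other recipient — fact (7) has Yusuf there. Refuted.
(ii): focus "Rahul". Looking for same thing, recipient, setting (the cipher / Marcus / in the basement) with some other agent — fact (3) has Selin there. Refuted.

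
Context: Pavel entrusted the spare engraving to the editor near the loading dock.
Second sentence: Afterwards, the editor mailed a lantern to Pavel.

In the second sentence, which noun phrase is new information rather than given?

a lantern

"the editor" and "Pavel" in the second sentence are given — already mentioned in the context.
"a lantern" has no antecedent in the context; it is discourse-new (the indefinite article also signals a new referent).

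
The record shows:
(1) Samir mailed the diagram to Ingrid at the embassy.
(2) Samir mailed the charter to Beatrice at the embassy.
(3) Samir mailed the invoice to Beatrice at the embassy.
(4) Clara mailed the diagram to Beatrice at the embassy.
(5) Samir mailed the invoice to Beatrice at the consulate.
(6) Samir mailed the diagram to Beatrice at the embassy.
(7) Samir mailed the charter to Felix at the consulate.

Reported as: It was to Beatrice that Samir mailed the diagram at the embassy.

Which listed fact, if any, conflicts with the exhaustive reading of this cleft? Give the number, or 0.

The cleft puts "Beatrice" in focus and presupposes the open proposition with Samir as agent and the diagram as thing and at the embassy as setting.
The exhaustive reading says no other recipient fits that background.
Fact (1) shares the background but with recipient = Ingrid; exhaustivity is violated.

1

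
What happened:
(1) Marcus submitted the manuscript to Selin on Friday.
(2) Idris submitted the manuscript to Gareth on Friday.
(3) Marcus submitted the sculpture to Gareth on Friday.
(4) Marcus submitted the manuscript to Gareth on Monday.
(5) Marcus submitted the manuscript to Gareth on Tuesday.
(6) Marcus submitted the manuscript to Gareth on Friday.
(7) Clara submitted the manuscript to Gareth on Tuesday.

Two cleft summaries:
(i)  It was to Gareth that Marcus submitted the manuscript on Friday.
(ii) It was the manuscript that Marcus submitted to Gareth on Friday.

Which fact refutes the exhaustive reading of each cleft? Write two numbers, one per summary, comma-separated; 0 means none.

(i): focus "Gareth". Looking for Marcus as agent and the manuscript as thing and on Friday as setting with some other recipient — fact (1) has Selin there. Refuted.
(ii): focus "the manuscript". Looking for Marcus as agent and Gareth as recipient and on Friday as setting with some other thing — fact (3) has the sculpture there. Refuted.

1, 3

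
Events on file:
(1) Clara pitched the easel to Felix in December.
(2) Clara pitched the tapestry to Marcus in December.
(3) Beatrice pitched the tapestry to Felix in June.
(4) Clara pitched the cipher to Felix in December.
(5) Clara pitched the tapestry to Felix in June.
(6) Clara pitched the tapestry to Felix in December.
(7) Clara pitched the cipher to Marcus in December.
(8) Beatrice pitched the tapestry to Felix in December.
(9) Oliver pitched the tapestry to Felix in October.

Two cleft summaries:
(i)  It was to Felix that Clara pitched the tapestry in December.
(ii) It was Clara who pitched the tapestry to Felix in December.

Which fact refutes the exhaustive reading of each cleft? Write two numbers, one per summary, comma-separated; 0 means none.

2, 8

(i): focus "Felix". Looking for same agent, thing, setting (Clara / the tapestry / in December) with some other recipient — fact (2) has Marcus there. Refuted.
(ii): focus "Clara". Looking for same thing, recipient, setting (the tapestry / Felix / in December) with some other agent — fact (8) has Beatrice there. Refuted.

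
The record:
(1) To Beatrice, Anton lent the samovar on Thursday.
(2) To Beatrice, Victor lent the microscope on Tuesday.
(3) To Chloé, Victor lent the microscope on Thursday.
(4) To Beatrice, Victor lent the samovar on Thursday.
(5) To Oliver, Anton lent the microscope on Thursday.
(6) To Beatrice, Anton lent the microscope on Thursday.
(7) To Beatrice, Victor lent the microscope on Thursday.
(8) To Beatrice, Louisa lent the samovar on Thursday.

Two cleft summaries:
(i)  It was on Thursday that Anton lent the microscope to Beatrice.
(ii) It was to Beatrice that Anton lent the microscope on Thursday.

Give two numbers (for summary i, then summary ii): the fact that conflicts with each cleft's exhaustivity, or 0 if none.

(i): focus "on Thursday". No fact shares same agent, thing, recipient (Anton / the microscope / Beatrice) with a different setting. 0.
(ii): focus "Beatrice". Looking for same agent, thing, setting (Anton / the microscope / on Thursday) with some other recipient — fact (5) has Oliver there. Refuted.

0, 5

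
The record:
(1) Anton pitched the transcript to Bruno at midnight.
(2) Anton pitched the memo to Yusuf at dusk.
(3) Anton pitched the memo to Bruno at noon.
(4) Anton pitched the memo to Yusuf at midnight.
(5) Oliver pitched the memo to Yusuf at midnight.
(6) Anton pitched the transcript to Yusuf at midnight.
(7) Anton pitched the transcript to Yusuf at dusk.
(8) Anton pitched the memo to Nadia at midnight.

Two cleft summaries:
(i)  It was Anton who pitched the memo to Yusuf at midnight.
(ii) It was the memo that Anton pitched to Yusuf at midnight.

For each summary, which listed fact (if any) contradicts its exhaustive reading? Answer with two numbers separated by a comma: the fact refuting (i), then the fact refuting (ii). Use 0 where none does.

Summary (i) focuses "Anton" (the agent); background the memo as thing and Yusuf as recipient and at midnight as setting. Fact (5) matches that background with agent = Oliver — refutes (i).
Summary (ii) focuses "the memo" (the thing); background Anton as agent and Yusuf as recipient and at midnight as setting. Fact (6) matches that background with thing = the transcript — refutes (ii).

5, 6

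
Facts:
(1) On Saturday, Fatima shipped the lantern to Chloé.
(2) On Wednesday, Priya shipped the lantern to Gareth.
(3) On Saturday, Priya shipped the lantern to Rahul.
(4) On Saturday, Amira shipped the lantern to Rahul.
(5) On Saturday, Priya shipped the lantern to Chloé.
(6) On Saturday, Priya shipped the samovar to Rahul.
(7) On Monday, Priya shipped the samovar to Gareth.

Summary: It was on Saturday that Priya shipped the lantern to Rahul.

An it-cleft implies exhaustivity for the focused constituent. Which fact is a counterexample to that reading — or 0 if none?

0

Focus of the cleft: "on Saturday" (the setting). Presupposed background: same agent, thing, recipient (Priya / the lantern / Rahul).
Exhaustivity: on Saturday is the only setting satisfying that background.
Every other fact differs from the presupposition on some backgrounded slot, so none challenges the exhaustivity.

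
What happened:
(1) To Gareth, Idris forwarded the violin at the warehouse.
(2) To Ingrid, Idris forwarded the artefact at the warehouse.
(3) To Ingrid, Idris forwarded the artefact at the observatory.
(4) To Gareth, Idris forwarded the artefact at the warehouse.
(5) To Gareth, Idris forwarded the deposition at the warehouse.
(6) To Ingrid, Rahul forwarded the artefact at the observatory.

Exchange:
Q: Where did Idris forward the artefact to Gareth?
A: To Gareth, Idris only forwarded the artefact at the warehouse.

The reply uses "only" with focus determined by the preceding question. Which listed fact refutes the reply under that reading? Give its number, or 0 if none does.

The question "Where did ...?" targets the setting, so in the reply the focus falls on "at the warehouse".
So "only" ranges over settings; the rest (Idris as agent and the artefact as thing and Gareth as recipient) is presupposed.
No fact keeps Idris as agent and the artefact as thing and Gareth as recipient while changing the setting; every other fact differs on something backgrounded. The reply stands.
(Fact (1) would refute a reading with focus on the thing — but that is not what the question asks.)

0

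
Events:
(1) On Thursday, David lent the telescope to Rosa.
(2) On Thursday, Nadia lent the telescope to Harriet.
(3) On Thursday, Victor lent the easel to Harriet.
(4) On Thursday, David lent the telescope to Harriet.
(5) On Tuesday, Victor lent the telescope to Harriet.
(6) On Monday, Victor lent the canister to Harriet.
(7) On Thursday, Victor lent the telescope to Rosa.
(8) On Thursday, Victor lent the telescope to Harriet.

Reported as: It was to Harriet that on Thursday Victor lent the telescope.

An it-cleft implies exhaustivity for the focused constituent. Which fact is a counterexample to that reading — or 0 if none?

Focus of the cleft: "Harriet" (the recipient). Presupposed background: Victor as agent and the telescope as thing and on Thursday as setting.
The exhaustive reading says no other recipient fits that background.
Fact (7) shares the background but with recipient = Rosa; exhaustivity is violated.

7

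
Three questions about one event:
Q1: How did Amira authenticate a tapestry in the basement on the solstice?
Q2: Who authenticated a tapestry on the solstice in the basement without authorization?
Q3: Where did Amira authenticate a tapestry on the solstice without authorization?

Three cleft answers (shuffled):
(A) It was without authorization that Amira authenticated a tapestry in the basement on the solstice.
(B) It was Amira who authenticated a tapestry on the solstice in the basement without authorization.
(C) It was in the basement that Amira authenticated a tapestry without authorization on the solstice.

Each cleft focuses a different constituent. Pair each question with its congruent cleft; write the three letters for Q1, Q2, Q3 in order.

Q1 asks about the manner; cleft (A) focuses "without authorization", which is the manner — so Q1 → A.
Q2 asks about the subject (agent); cleft (B) focuses "Amira", which is the subject (agent) — so Q2 → B.
Q3 asks about the location; cleft (C) focuses "in the basement", which is the location — so Q3 → C.
Mapping: Q1→A, Q2→B, Q3→C.

ABC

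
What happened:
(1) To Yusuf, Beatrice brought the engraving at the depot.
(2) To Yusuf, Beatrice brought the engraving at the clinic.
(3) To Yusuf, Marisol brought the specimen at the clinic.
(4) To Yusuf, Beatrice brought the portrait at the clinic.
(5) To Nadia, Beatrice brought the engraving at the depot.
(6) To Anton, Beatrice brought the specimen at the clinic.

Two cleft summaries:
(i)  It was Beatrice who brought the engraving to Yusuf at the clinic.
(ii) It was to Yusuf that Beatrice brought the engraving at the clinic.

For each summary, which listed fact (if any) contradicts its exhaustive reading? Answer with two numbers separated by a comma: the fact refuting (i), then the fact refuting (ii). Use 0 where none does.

Summary (i) focuses "Beatrice" (the agent); background thing = the engraving, recipient = Yusuf, setting = at the clinic. No fact matches that background with a different agent, so 0.
Summary (ii) focuses "Yusuf" (the recipient); background agent = Beatrice, thing = the engraving, setting = at the clinic. No fact matches that background with a different recipient, so 0.

0, 0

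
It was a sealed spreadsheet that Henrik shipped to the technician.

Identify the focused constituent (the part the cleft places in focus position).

In an it-cleft "It was X that/who ...", the clefted constituent X is the focus; the that/who-clause expresses the presupposed open proposition.
Here the focus is "a sealed spreadsheet". The backgrounded (presupposed) material includes "Henrik" and "to the technician".

a sealed spreadsheet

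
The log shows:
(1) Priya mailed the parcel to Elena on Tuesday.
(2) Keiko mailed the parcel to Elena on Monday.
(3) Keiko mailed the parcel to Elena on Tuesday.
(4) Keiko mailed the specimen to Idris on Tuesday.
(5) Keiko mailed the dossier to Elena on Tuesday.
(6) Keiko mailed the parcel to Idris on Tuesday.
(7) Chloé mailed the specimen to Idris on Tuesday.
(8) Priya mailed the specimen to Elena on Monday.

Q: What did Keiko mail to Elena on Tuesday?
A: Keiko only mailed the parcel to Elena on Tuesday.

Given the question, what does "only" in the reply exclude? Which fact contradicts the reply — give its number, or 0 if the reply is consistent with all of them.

Answering "What did ...?" puts focus on the thing — here, "the parcel".
So "only" ranges over things; the rest (same agent, recipient, setting (Keiko / Elena / on Tuesday)) is presupposed.
Fact (5) shares the background with a different thing (the dossier) — counterexample.
(Fact (6) would refute a reading with focus on the recipient — but that is not what the question asks.)

5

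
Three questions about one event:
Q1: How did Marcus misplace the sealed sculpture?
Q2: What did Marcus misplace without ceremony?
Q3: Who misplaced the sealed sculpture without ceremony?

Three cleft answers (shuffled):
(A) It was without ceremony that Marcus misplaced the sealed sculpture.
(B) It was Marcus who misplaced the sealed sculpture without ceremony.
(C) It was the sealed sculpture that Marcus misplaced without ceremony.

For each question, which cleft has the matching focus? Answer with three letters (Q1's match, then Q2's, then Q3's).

ACB

Q1 asks about the manner; cleft (A) focuses "without ceremony", which is the manner — so Q1 → A.
Q2 asks about the direct object; cleft (C) focuses "the sealed sculpture", which is the direct object — so Q2 → C.
Q3 asks about the subject (agent); cleft (B) focuses "Marcus", which is the subject (agent) — so Q3 → B.
Mapping: Q1→A, Q2→C, Q3→B.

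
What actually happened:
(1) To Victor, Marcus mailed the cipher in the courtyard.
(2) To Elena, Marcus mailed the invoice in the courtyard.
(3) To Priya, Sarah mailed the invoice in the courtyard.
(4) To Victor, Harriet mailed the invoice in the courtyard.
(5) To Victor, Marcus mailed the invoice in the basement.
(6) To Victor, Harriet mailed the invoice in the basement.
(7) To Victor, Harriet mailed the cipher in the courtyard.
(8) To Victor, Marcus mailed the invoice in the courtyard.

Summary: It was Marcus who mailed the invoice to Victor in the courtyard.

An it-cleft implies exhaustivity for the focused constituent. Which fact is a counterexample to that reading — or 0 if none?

4

The cleft puts "Marcus" in focus and presupposes the open proposition with same thing, recipient, setting (the invoice / Victor / in the courtyard).
The exhaustive reading says no other agent fits that background.
But fact (4) also has same thing, recipient, setting (the invoice / Victor / in the courtyard), with agent = Harriet — so the exhaustive reading fails.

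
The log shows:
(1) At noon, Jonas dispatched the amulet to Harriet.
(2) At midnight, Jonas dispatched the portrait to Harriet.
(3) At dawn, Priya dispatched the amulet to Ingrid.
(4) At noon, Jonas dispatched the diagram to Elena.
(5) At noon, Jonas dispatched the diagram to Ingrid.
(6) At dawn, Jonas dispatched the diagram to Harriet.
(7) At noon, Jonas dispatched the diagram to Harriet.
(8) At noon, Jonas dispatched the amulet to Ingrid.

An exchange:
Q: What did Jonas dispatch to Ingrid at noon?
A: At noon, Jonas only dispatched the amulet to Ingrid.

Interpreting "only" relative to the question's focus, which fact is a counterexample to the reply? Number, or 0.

The question "What did ...?" targets the thing, so in the reply the focus falls on "the amulet".
"Only" then excludes alternative things while the background — Jonas as agent and Ingrid as recipient and at noon as setting — is held fixed.
Fact (5) keeps Jonas as agent and Ingrid as recipient and at noon as setting but has thing = the diagram; that refutes the reply.
(Fact (1) would refute a reading with focus on the recipient — but that is not what the question asks.)

5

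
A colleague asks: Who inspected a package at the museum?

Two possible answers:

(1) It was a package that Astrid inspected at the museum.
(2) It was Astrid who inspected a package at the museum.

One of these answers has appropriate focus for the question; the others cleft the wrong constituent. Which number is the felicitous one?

2

The question word "who" targets the subject (agent).
Option (1) clefts "a package" — the direct object, not what was asked.
Option (2) clefts "Astrid" — that matches what the question asks about.
So the congruent reply is (2).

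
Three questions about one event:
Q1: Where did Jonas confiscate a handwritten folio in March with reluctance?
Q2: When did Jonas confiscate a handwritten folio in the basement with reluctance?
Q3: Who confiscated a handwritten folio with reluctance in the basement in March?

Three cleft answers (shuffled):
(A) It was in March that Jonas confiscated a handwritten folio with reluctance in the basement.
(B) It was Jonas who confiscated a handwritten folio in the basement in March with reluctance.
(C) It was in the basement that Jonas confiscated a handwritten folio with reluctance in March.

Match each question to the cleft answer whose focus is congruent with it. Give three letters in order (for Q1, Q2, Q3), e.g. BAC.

Q1 asks about the location; cleft (C) focuses "in the basement", which is the location — so Q1 → C.
Q2 asks about the time; cleft (A) focuses "in March", which is the time — so Q2 → A.
Q3 asks about the subject (agent); cleft (B) focuses "Jonas", which is the subject (agent) — so Q3 → B.
Mapping: Q1→C, Q2→A, Q3→B.

CAB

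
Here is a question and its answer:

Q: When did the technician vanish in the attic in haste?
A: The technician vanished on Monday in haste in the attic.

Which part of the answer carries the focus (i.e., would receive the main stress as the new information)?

on Monday

The wh-word "when" asks about the time.
In the answer, "the technician", "in haste" and "in the attic" are given — repeated from the question.
The constituent filling the time gap is "on Monday"; that is the focus and would carry nuclear stress.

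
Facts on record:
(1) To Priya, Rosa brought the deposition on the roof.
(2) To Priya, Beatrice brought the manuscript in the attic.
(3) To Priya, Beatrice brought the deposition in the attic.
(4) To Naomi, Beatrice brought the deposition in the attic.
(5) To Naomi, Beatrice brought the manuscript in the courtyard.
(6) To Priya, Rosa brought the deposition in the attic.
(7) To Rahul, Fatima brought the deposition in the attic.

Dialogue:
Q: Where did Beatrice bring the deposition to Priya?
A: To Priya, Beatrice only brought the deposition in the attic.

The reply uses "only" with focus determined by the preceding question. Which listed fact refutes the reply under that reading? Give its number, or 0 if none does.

0

The question "Where did ...?" targets the setting, so in the reply the focus falls on "in the attic".
"Only" then excludes alternative settings while the background — agent = Beatrice, thing = the deposition, recipient = Priya — is held fixed.
No fact keeps agent = Beatrice, thing = the deposition, recipient = Priya while changing the setting; every other fact differs on something backgrounded. The reply stands.
(Fact (2) would refute a reading with focus on the thing — but that is not what the question asks.)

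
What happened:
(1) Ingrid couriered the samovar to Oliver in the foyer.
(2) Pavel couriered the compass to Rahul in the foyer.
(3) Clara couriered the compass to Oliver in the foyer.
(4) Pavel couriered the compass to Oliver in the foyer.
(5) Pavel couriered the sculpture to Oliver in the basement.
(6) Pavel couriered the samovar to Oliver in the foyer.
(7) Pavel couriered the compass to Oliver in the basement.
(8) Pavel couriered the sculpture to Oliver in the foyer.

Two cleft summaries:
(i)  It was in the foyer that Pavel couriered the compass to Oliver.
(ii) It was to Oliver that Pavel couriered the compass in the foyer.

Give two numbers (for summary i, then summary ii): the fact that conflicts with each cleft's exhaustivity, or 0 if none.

Summary (i) focuses "in the foyer" (the setting); background Pavel as agent and the compass as thing and Oliver as recipient. Fact (7) matches that background with setting = in the basement — refutes (i).
Summary (ii) focuses "Oliver" (the recipient); background Pavel as agent and the compass as thing and in the foyer as setting. Fact (2) matches that background with recipient = Rahul — refutes (ii).

7, 2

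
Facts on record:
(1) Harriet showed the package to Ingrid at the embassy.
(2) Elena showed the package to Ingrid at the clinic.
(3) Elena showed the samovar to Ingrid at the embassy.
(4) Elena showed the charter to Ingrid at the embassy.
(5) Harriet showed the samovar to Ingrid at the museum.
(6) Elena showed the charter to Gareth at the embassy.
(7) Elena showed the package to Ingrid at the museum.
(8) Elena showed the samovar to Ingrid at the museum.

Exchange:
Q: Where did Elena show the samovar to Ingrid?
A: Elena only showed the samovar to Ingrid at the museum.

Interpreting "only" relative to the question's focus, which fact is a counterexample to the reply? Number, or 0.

3

Answering "Where did ...?" puts focus on the setting — here, "at the museum".
So "only" ranges over settings; the rest (agent = Elena, thing = the samovar, recipient = Ingrid) is presupposed.
Fact (3) shares the background with a different setting (at the embassy) — counterexample.
(Fact (7) would refute a reading with focus on the thing — but that is not what the question asks.)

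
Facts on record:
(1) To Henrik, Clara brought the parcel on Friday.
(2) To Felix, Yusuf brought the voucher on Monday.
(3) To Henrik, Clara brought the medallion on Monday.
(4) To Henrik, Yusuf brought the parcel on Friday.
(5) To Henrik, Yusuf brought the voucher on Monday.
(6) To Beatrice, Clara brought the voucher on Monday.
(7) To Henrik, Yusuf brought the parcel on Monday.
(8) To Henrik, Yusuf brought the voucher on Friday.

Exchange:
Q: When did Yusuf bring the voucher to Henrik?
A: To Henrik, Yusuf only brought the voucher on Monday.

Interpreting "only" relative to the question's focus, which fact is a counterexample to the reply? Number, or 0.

Answering "When did ...?" puts focus on the setting — here, "on Monday".
"Only" then excludes alternative settings while the background — same agent, thing, recipient (Yusuf / the voucher / Henrik) — is held fixed.
Fact (8) keeps same agent, thing, recipient (Yusuf / the voucher / Henrik) but has setting = on Friday; that refutes the reply.
(Fact (7) would refute a reading with focus on the thing — but that is not what the question asks.)

8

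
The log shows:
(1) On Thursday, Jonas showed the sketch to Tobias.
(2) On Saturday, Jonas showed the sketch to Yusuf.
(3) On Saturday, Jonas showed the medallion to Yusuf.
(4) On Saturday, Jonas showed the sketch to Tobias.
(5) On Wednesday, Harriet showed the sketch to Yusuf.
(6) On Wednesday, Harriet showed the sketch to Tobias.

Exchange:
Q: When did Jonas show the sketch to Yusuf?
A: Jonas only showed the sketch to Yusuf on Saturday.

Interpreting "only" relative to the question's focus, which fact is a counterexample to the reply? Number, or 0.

Answering "When did ...?" puts focus on the setting — here, "on Saturday".
"Only" then excludes alternative settings while the background — same agent, thing, recipient (Jonas / the sketch / Yusuf) — is held fixed.
No fact keeps same agent, thing, recipient (Jonas / the sketch / Yusuf) while changing the setting; every other fact differs on something backgrounded. The reply stands.
(Fact (4) would refute a reading with focus on the recipient — but that is not what the question asks.)

0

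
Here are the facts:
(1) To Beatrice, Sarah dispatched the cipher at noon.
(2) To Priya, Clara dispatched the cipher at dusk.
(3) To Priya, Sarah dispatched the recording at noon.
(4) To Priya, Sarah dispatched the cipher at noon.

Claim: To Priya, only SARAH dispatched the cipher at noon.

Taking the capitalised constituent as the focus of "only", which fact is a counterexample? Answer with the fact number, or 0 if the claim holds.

The capitals mark "Sarah" as focus. So "only" rules out other agents, with the rest (the cipher as thing and Priya as recipient and at noon as setting) as background.
No fact matches the cipher as thing and Priya as recipient and at noon as setting with a different agent — every other fact differs on at least one backgrounded slot. So no fact refutes it.

0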